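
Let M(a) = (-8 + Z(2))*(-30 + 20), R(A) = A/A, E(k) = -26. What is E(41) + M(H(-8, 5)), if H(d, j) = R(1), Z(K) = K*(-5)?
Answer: 154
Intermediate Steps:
Z(K) = -5*K
R(A) = 1
H(d, j) = 1
M(a) = 180 (M(a) = (-8 - 5*2)*(-30 + 20) = (-8 - 10)*(-10) = -18*(-10) = 180)
E(41) + M(H(-8, 5)) = -26 + 180 = 154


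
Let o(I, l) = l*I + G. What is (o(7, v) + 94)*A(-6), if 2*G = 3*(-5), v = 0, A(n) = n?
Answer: -519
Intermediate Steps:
G = -15/2 (G = (3*(-5))/2 = (1/2)*(-15) = -15/2 ≈ -7.5000)
o(I, l) = -15/2 + I*l (o(I, l) = l*I - 15/2 = I*l - 15/2 = -15/2 + I*l)
(o(7, v) + 94)*A(-6) = ((-15/2 + 7*0) + 94)*(-6) = ((-15/2 + 0) + 94)*(-6) = (-15/2 + 94)*(-6) = (173/2)*(-6) = -519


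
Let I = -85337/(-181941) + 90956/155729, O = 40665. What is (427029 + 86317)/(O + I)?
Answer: 7272441875946597/576105604236977 ≈ 12.623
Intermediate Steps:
I = 29838071269/28333489989 (I = -85337*(-1/181941) + 90956*(1/155729) = 85337/181941 + 90956/155729 = 29838071269/28333489989 ≈ 1.0531)
(427029 + 86317)/(O + I) = (427029 + 86317)/(40665 + 29838071269/28333489989) = 513346/(1152211208473954/28333489989) = 513346*(28333489989/1152211208473954) = 7272441875946597/576105604236977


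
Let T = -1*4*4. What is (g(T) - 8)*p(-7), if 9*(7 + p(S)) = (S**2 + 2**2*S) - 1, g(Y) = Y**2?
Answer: -10664/9 ≈ -1184.9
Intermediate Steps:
T = -16 (T = -4*4 = -16)
p(S) = -64/9 + S**2/9 + 4*S/9 (p(S) = -7 + ((S**2 + 2**2*S) - 1)/9 = -7 + ((S**2 + 4*S) - 1)/9 = -7 + (-1 + S**2 + 4*S)/9 = -7 + (-1/9 + S**2/9 + 4*S/9) = -64/9 + S**2/9 + 4*S/9)
(g(T) - 8)*p(-7) = ((-16)**2 - 8)*(-64/9 + (1/9)*(-7)**2 + (4/9)*(-7)) = (256 - 8)*(-64/9 + (1/9)*49 - 28/9) = 248*(-64/9 + 49/9 - 28/9) = 248*(-43/9) = -10664/9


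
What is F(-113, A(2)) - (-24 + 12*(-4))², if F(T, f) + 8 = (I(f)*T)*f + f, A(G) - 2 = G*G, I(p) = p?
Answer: -9254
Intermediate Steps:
A(G) = 2 + G² (A(G) = 2 + G*G = 2 + G²)
F(T, f) = -8 + f + T*f² (F(T, f) = -8 + ((f*T)*f + f) = -8 + ((T*f)*f + f) = -8 + (T*f² + f) = -8 + (f + T*f²) = -8 + f + T*f²)
F(-113, A(2)) - (-24 + 12*(-4))² = (-8 + (2 + 2²) - 113*(2 + 2²)²) - (-24 + 12*(-4))² = (-8 + (2 + 4) - 113*(2 + 4)²) - (-24 - 48)² = (-8 + 6 - 113*6²) - 1*(-72)² = (-8 + 6 - 113*36) - 1*5184 = (-8 + 6 - 4068) - 5184 = -4070 - 5184 = -9254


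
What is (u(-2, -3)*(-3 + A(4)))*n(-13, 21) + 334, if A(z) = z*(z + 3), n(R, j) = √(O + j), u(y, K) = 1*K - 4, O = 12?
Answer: 334 - 175*√33 ≈ -671.30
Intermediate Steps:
u(y, K) = -4 + K (u(y, K) = K - 4 = -4 + K)
n(R, j) = √(12 + j)
A(z) = z*(3 + z)
(u(-2, -3)*(-3 + A(4)))*n(-13, 21) + 334 = ((-4 - 3)*(-3 + 4*(3 + 4)))*√(12 + 21) + 334 = (-7*(-3 + 4*7))*√33 + 334 = (-7*(-3 + 28))*√33 + 334 = (-7*25)*√33 + 334 = -175*√33 + 334 = 334 - 175*√33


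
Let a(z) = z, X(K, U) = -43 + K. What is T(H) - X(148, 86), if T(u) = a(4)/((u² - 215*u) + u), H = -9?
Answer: -210731/2007 ≈ -105.00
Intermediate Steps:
T(u) = 4/(u² - 214*u) (T(u) = 4/((u² - 215*u) + u) = 4/(u² - 214*u))
T(H) - X(148, 86) = 4/(-9*(-214 - 9)) - (-43 + 148) = 4*(-⅑)/(-223) - 1*105 = 4*(-⅑)*(-1/223) - 105 = 4/2007 - 105 = -210731/2007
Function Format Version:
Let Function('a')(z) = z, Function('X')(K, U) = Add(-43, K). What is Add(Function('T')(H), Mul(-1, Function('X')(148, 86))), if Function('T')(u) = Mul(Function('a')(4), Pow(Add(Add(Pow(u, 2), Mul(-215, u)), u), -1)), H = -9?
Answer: Rational(-210731, 2007) ≈ -105.00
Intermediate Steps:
Function('T')(u) = Mul(4, Pow(Add(Pow(u, 2), Mul(-214, u)), -1)) (Function('T')(u) = Mul(4, Pow(Add(Add(Pow(u, 2), Mul(-215, u)), u), -1)) = Mul(4, Pow(Add(Pow(u, 2), Mul(-214, u)), -1)))
Add(Function('T')(H), Mul(-1, Function('X')(148, 86))) = Add(Mul(4, Pow(-9, -1), Pow(Add(-214, -9), -1)), Mul(-1, Add(-43, 148))) = Add(Mul(4, Rational(-1, 9), Pow(-223, -1)), Mul(-1, 105)) = Add(Mul(4, Rational(-1, 9), Rational(-1, 223)), -105) = Add(Rational(4, 2007), -105) = Rational(-210731, 2007)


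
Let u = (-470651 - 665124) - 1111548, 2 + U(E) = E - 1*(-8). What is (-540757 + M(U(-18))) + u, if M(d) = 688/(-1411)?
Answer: -3933981568/1411 ≈ -2.7881e+6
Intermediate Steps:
U(E) = 6 + E (U(E) = -2 + (E - 1*(-8)) = -2 + (E + 8) = -2 + (8 + E) = 6 + E)
u = -2247323 (u = -1135775 - 1111548 = -2247323)
M(d) = -688/1411 (M(d) = 688*(-1/1411) = -688/1411)
(-540757 + M(U(-18))) + u = (-540757 - 688/1411) - 2247323 = -763008815/1411 - 2247323 = -3933981568/1411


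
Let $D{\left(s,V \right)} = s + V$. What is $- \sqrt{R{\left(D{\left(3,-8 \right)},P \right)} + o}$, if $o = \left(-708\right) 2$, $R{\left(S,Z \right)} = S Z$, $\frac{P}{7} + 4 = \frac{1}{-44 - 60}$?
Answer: $- \frac{3 i \sqrt{383266}}{52} \approx - 35.716 i$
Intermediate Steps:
$P = - \frac{2919}{104}$ ($P = -28 + \frac{7}{-44 - 60} = -28 + \frac{7}{-104} = -28 + 7 \left(- \frac{1}{104}\right) = -28 - \frac{7}{104} = - \frac{2919}{104} \approx -28.067$)
$D{\left(s,V \right)} = V + s$
$o = -1416$
$- \sqrt{R{\left(D{\left(3,-8 \right)},P \right)} + o} = - \sqrt{\left(-8 + 3\right) \left(- \frac{2919}{104}\right) - 1416} = - \sqrt{\left(-5\right) \left(- \frac{2919}{104}\right) - 1416} = - \sqrt{\frac{14595}{104} - 1416} = - \sqrt{- \frac{132669}{104}} = - \frac{3 i \sqrt{383266}}{52}$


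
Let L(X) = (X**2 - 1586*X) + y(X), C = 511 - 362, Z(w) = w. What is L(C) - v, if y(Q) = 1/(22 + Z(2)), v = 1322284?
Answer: -36873527/24 ≈ -1.5364e+6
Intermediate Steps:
C = 149
y(Q) = 1/24 (y(Q) = 1/(22 + 2) = 1/24)
L(X) = 1/24 + X**2 - 1586*X (L(X) = (X**2 - 1586*X) + 1/24 = 1/24 + X**2 - 1586*X)
L(C) - v = (1/24 + 149**2 - 1586*149) - 1*1322284 = (1/24 + 22201 - 236314) - 1322284 = -5138711/24 - 1322284 = -36873527/24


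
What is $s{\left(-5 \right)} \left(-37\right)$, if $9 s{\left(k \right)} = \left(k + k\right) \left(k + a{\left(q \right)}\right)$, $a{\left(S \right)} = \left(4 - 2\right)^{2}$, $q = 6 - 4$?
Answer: $- \frac{370}{9} \approx -41.111$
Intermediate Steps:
$q = 2$
$a{\left(S \right)} = 4$ ($a{\left(S \right)} = 2^{2} = 4$)
$s{\left(k \right)} = \frac{2 k \left(4 + k\right)}{9}$ ($s{\left(k \right)} = \frac{\left(k + k\right) \left(k + 4\right)}{9} = \frac{2 k \left(4 + k\right)}{9}$)
$s{\left(-5 \right)} \left(-37\right) = \frac{2}{9} \left(-5\right) \left(4 - 5\right) \left(-37\right) = \frac{2}{9} \left(-5\right) \left(-1\right) \left(-37\right) = \frac{10}{9} \left(-37\right) = - \frac{370}{9}$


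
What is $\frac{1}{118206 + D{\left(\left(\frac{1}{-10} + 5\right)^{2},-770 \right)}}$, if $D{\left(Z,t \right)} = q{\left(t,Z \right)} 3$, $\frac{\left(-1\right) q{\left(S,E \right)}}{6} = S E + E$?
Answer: $\frac{50}{22527621} \approx 2.2195 \cdot 10^{-6}$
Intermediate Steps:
$q{\left(S,E \right)} = - 6 E - 6 E S$ ($q{\left(S,E \right)} = - 6 \left(S E + E\right) = - 6 \left(E S + E\right) = - 6 \left(E + E S\right) = - 6 E - 6 E S$)
$D{\left(Z,t \right)} = - 18 Z \left(1 + t\right)$ ($D{\left(Z,t \right)} = - 6 Z \left(1 + t\right) 3 = - 18 Z \left(1 + t\right)$)
$\frac{1}{118206 + D{\left(\left(\frac{1}{-10} + 5\right)^{2},-770 \right)}} = \frac{1}{118206 - 18 \left(\frac{1}{-10} + 5\right)^{2} \left(1 - 770\right)} = \frac{1}{118206 - 18 \left(- \frac{1}{10} + 5\right)^{2} \left(-769\right)} = \frac{1}{118206 - 18 \left(\frac{49}{10}\right)^{2} \left(-769\right)} = \frac{1}{118206 - \frac{21609}{50} \left(-769\right)} = \frac{1}{118206 + \frac{16617321}{50}} = \frac{1}{\frac{22527621}{50}} = \frac{50}{22527621}$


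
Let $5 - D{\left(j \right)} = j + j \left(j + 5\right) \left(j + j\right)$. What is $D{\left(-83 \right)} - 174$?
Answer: $1074598$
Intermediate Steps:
$D{\left(j \right)} = 5 - j - 2 j^{2} \left(5 + j\right)$ ($D{\left(j \right)} = 5 - \left(j + j \left(j + 5\right) \left(j + j\right)\right) = 5 - \left(j + j \left(5 + j\right) 2 j\right) = 5 - \left(j + j 2 j \left(5 + j\right)\right) = 5 - \left(j + 2 j^{2} \left(5 + j\right)\right) = 5 - j - 2 j^{2} \left(5 + j\right)$)
$D{\left(-83 \right)} - 174 = \left(5 - -83 - 10 \left(-83\right)^{2} - 2 \left(-83\right)^{3}\right) - 174 = \left(5 + 83 - 68890 - -1143574\right) - 174 = \left(5 + 83 - 68890 + 1143574\right) - 174 = 1074772 - 174 = 1074598$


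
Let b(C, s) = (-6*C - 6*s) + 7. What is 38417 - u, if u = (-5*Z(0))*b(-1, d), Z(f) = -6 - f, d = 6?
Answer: 39107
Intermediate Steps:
b(C, s) = 7 - 6*C - 6*s
u = -690 (u = (-5*(-6 - 1*0))*(7 - 6*(-1) - 6*6) = (-5*(-6 + 0))*(7 + 6 - 36) = -5*(-6)*(-23) = 30*(-23) = -690)
38417 - u = 38417 - 1*(-690) = 38417 + 690 = 39107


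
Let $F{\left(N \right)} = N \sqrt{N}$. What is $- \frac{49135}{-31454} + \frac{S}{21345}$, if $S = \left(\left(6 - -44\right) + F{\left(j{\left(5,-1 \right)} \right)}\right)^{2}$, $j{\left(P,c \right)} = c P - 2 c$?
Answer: $\frac{1126572317}{671385630} - \frac{20 i \sqrt{3}}{1423} \approx 1.678 - 0.024344 i$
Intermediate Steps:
$j{\left(P,c \right)} = - 2 c + P c$ ($j{\left(P,c \right)} = P c - 2 c = - 2 c + P c$)
$F{\left(N \right)} = N^{\frac{3}{2}}$
$S = \left(50 - 3 i \sqrt{3}\right)^{2}$ ($S = \left(\left(6 - -44\right) + \left(- (-2 + 5)\right)^{\frac{3}{2}}\right)^{2} = \left(\left(6 + 44\right) + \left(\left(-1\right) 3\right)^{\frac{3}{2}}\right)^{2} = \left(50 + \left(-3\right)^{\frac{3}{2}}\right)^{2} = \left(50 - 3 i \sqrt{3}\right)^{2} \approx 2473.0 - 519.62 i$)
$- \frac{49135}{-31454} + \frac{S}{21345} = - \frac{49135}{-31454} + \frac{2473 - 300 i \sqrt{3}}{21345} = \left(-49135\right) \left(- \frac{1}{31454}\right) + \left(2473 - 300 i \sqrt{3}\right) \frac{1}{21345} = \frac{49135}{31454} + \left(\frac{2473}{21345} - \frac{20 i \sqrt{3}}{1423}\right) = \frac{1126572317}{671385630} - \frac{20 i \sqrt{3}}{1423}$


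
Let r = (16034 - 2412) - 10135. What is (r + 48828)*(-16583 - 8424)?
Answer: -1308241205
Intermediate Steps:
r = 3487 (r = 13622 - 10135 = 3487)
(r + 48828)*(-16583 - 8424) = (3487 + 48828)*(-16583 - 8424) = 52315*(-25007) = -1308241205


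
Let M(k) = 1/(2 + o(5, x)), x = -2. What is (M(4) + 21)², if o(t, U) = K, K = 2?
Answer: 7225/16 ≈ 451.56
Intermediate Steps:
o(t, U) = 2
M(k) = ¼ (M(k) = 1/(2 + 2) = 1/4 = ¼)
(M(4) + 21)² = (¼ + 21)² = (85/4)² = 7225/16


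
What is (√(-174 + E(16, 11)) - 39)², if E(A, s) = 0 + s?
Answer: (39 - I*√163)² ≈ 1358.0 - 995.84*I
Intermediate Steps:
E(A, s) = s
(√(-174 + E(16, 11)) - 39)² = (√(-174 + 11) - 39)² = (√(-163) - 39)² = (I*√163 - 39)² = (-39 + I*√163)²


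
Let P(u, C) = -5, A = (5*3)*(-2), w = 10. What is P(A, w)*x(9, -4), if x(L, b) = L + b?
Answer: -25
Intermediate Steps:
A = -30 (A = 15*(-2) = -30)
P(A, w)*x(9, -4) = -5*(9 - 4) = -5*5 = -25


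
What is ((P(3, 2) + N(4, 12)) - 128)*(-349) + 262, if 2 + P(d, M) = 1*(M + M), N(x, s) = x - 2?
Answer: 43538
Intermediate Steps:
N(x, s) = -2 + x
P(d, M) = -2 + 2*M (P(d, M) = -2 + 1*(M + M) = -2 + 1*(2*M) = -2 + 2*M)
((P(3, 2) + N(4, 12)) - 128)*(-349) + 262 = (((-2 + 2*2) + (-2 + 4)) - 128)*(-349) + 262 = (((-2 + 4) + 2) - 128)*(-349) + 262 = ((2 + 2) - 128)*(-349) + 262 = (4 - 128)*(-349) + 262 = -124*(-349) + 262 = 43276 + 262 = 43538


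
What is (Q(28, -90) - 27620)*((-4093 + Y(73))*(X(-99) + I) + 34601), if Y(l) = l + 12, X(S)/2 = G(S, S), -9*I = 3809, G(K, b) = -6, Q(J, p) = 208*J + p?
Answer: -116803721690/3 ≈ -3.8935e+10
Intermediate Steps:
Q(J, p) = p + 208*J
I = -3809/9 (I = -1/9*3809 = -3809/9 ≈ -423.22)
X(S) = -12 (X(S) = 2*(-6) = -12)
Y(l) = 12 + l
(Q(28, -90) - 27620)*((-4093 + Y(73))*(X(-99) + I) + 34601) = ((-90 + 208*28) - 27620)*((-4093 + (12 + 73))*(-12 - 3809/9) + 34601) = ((-90 + 5824) - 27620)*((-4093 + 85)*(-3917/9) + 34601) = (5734 - 27620)*(-4008*(-3917/9) + 34601) = -21886*(5233112/3 + 34601) = -21886*5336915/3 = -116803721690/3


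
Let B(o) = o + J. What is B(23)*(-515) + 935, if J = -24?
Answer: 1450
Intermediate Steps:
B(o) = -24 + o (B(o) = o - 24 = -24 + o)
B(23)*(-515) + 935 = (-24 + 23)*(-515) + 935 = -1*(-515) + 935 = 515 + 935 = 1450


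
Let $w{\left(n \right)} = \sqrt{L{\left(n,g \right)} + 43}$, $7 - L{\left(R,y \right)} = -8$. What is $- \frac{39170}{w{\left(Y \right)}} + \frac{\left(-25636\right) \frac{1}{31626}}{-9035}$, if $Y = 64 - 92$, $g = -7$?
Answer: $\frac{986}{10990035} - \frac{19585 \sqrt{58}}{29} \approx -5143.3$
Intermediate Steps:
$L{\left(R,y \right)} = 15$ ($L{\left(R,y \right)} = 7 - -8 = 7 + 8 = 15$)
$Y = -28$ ($Y = 64 - 92 = -28$)
$w{\left(n \right)} = \sqrt{58}$ ($w{\left(n \right)} = \sqrt{15 + 43} = \sqrt{58}$)
$- \frac{39170}{w{\left(Y \right)}} + \frac{\left(-25636\right) \frac{1}{31626}}{-9035} = - \frac{39170}{\sqrt{58}} + \frac{\left(-25636\right) \frac{1}{31626}}{-9035} = - 39170 \frac{\sqrt{58}}{58} + \left(-25636\right) \frac{1}{31626} \left(- \frac{1}{9035}\right) = - \frac{19585 \sqrt{58}}{29} - - \frac{986}{10990035} = - \frac{19585 \sqrt{58}}{29} + \frac{986}{10990035} = \frac{986}{10990035} - \frac{19585 \sqrt{58}}{29}$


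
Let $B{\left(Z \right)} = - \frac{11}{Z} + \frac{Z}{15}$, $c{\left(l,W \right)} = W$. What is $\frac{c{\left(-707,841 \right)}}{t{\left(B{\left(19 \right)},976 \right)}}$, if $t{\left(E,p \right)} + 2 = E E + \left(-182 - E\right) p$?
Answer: $- \frac{2355525}{499406986} \approx -0.0047166$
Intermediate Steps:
$B{\left(Z \right)} = - \frac{11}{Z} + \frac{Z}{15}$ ($B{\left(Z \right)} = - \frac{11}{Z} + Z \frac{1}{15} = - \frac{11}{Z} + \frac{Z}{15}$)
$t{\left(E,p \right)} = -2 + E^{2} + p \left(-182 - E\right)$ ($t{\left(E,p \right)} = -2 + \left(E E + \left(-182 - E\right) p\right) = -2 + \left(E^{2} + p \left(-182 - E\right)\right) = -2 + E^{2} + p \left(-182 - E\right)$)
$\frac{c{\left(-707,841 \right)}}{t{\left(B{\left(19 \right)},976 \right)}} = \frac{841}{-2 + \left(- \frac{11}{19} + \frac{1}{15} \cdot 19\right)^{2} - 177632 - \left(- \frac{11}{19} + \frac{1}{15} \cdot 19\right) 976} = \frac{841}{-2 + \left(\left(-11\right) \frac{1}{19} + \frac{19}{15}\right)^{2} - 177632 - \left(\left(-11\right) \frac{1}{19} + \frac{19}{15}\right) 976} = \frac{841}{-2 + \left(- \frac{11}{19} + \frac{19}{15}\right)^{2} - 177632 - \left(- \frac{11}{19} + \frac{19}{15}\right) 976} = \frac{841}{-2 + \left(\frac{196}{285}\right)^{2} - 177632 - \frac{196}{285} \cdot 976} = \frac{841}{-2 + \frac{38416}{81225} - 177632 - \frac{191296}{285}} = \frac{841}{- \frac{14482802594}{81225}} = 841 \left(- \frac{81225}{14482802594}\right) = - \frac{2355525}{499406986}$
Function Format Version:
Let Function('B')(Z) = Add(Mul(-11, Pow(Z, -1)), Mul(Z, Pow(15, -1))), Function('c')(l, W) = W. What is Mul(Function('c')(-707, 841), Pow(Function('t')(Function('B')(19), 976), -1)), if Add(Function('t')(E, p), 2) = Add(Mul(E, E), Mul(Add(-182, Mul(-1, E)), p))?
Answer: Rational(-2355525, 499406986) ≈ -0.0047166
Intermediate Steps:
Function('B')(Z) = Add(Mul(-11, Pow(Z, -1)), Mul(Rational(1, 15), Z)) (Function('B')(Z) = Add(Mul(-11, Pow(Z, -1)), Mul(Z, Rational(1, 15))) = Add(Mul(-11, Pow(Z, -1)), Mul(Rational(1, 15), Z)))
Function('t')(E, p) = Add(-2, Pow(E, 2), Mul(p, Add(-182, Mul(-1, E)))) (Function('t')(E, p) = Add(-2, Add(Mul(E, E), Mul(Add(-182, Mul(-1, E)), p))) = Add(-2, Add(Pow(E, 2), Mul(p, Add(-182, Mul(-1, E))))) = Add(-2, Pow(E, 2), Mul(p, Add(-182, Mul(-1, E)))))
Mul(Function('c')(-707, 841), Pow(Function('t')(Function('B')(19), 976), -1)) = Mul(841, Pow(Add(-2, Pow(Add(Mul(-11, Pow(19, -1)), Mul(Rational(1, 15), 19)), 2), Mul(-182, 976), Mul(-1, Add(Mul(-11, Pow(19, -1)), Mul(Rational(1, 15), 19)), 976)), -1)) = Mul(841, Pow(Add(-2, Pow(Add(Mul(-11, Rational(1, 19)), Rational(19, 15)), 2), -177632, Mul(-1, Add(Mul(-11, Rational(1, 19)), Rational(19, 15)), 976)), -1)) = Mul(841, Pow(Add(-2, Pow(Add(Rational(-11, 19), Rational(19, 15)), 2), -177632, Mul(-1, Add(Rational(-11, 19), Rational(19, 15)), 976)), -1)) = Mul(841, Pow(Add(-2, Pow(Rational(196, 285), 2), -177632, Mul(-1, Rational(196, 285), 976)), -1)) = Mul(841, Pow(Add(-2, Rational(38416, 81225), -177632, Rational(-191296, 285)), -1)) = Mul(841, Pow(Rational(-14482802594, 81225), -1)) = Mul(841, Rational(-81225, 14482802594)) = Rational(-2355525, 499406986)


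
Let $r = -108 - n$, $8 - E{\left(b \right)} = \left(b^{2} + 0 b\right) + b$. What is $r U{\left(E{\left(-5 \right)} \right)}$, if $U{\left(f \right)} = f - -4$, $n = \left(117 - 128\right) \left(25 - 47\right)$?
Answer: $2800$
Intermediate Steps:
$E{\left(b \right)} = 8 - b - b^{2}$ ($E{\left(b \right)} = 8 - \left(\left(b^{2} + 0 b\right) + b\right) = 8 - \left(\left(b^{2} + 0\right) + b\right) = 8 - \left(b^{2} + b\right) = 8 - \left(b + b^{2}\right) = 8 - b - b^{2}$)
$n = 242$ ($n = \left(-11\right) \left(-22\right) = 242$)
$U{\left(f \right)} = 4 + f$ ($U{\left(f \right)} = f + 4 = 4 + f$)
$r = -350$ ($r = -108 - 242 = -350$)
$r U{\left(E{\left(-5 \right)} \right)} = - 350 \left(4 - 12\right) = \left(-350\right) \left(-8\right) = 2800$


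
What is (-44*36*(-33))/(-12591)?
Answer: -5808/1399 ≈ -4.1515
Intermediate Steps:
(-44*36*(-33))/(-12591) = -1584*(-33)*(-1/12591) = 52272*(-1/12591) = -5808/1399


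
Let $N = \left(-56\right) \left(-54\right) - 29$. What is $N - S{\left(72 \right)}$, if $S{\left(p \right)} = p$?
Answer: $2923$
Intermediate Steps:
$N = 2995$ ($N = 3024 - 29 = 2995$)
$N - S{\left(72 \right)} = 2995 - 72 = 2923$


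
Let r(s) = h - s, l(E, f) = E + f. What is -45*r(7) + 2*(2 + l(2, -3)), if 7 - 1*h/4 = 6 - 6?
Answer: -943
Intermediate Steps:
h = 28 (h = 28 - 4*(6 - 6) = 28 - 4*0 = 28 + 0 = 28)
r(s) = 28 - s
-45*r(7) + 2*(2 + l(2, -3)) = -45*(28 - 1*7) + 2*(2 + (2 - 3)) = -45*(28 - 7) + 2*(2 - 1) = -45*21 + 2*1 = -945 + 2 = -943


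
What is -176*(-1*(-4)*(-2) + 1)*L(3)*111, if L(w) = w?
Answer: 410256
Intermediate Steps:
-176*(-1*(-4)*(-2) + 1)*L(3)*111 = -176*(-1*(-4)*(-2) + 1)*3*111 = -176*(4*(-2) + 1)*3*111 = -176*(-8 + 1)*3*111 = -(-1232)*3*111 = -176*(-21)*111 = 3696*111 = 410256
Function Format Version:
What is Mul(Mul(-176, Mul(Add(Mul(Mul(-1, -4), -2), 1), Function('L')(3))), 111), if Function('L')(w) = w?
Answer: 410256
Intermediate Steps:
Mul(Mul(-176, Mul(Add(Mul(Mul(-1, -4), -2), 1), Function('L')(3))), 111) = Mul(Mul(-176, Mul(Add(Mul(Mul(-1, -4), -2), 1), 3)), 111) = Mul(Mul(-176, Mul(Add(Mul(4, -2), 1), 3)), 111) = Mul(Mul(-176, Mul(Add(-8, 1), 3)), 111) = Mul(Mul(-176, Mul(-7, 3)), 111) = Mul(Mul(-176, -21), 111) = Mul(3696, 111) = 410256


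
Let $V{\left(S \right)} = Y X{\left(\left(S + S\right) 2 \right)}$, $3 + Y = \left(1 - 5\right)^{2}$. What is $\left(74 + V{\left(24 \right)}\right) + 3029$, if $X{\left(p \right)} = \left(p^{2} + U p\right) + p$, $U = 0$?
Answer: $124159$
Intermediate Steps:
$X{\left(p \right)} = p + p^{2}$ ($X{\left(p \right)} = \left(p^{2} + 0 p\right) + p = \left(p^{2} + 0\right) + p = p^{2} + p = p + p^{2}$)
$Y = 13$ ($Y = -3 + \left(1 - 5\right)^{2} = -3 + \left(-4\right)^{2} = -3 + 16 = 13$)
$V{\left(S \right)} = 52 S \left(1 + 4 S\right)$ ($V{\left(S \right)} = 13 \left(S + S\right) 2 \left(1 + \left(S + S\right) 2\right) = 13 \cdot 2 S 2 \left(1 + 2 S 2\right) = 13 \cdot 4 S \left(1 + 4 S\right) = 52 S \left(1 + 4 S\right)$)
$\left(74 + V{\left(24 \right)}\right) + 3029 = \left(74 + 52 \cdot 24 \left(1 + 4 \cdot 24\right)\right) + 3029 = \left(74 + 52 \cdot 24 \left(1 + 96\right)\right) + 3029 = \left(74 + 52 \cdot 24 \cdot 97\right) + 3029 = \left(74 + 121056\right) + 3029 = 121130 + 3029 = 124159$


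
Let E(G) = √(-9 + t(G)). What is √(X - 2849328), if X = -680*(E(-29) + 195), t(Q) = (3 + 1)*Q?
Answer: 2*√(-745482 - 850*I*√5) ≈ 2.2013 - 1726.8*I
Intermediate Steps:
t(Q) = 4*Q
E(G) = √(-9 + 4*G)
X = -132600 - 3400*I*√5 (X = -680*(√(-9 + 4*(-29)) + 195) = -680*(√(-9 - 116) + 195) = -680*(√(-125) + 195) = -680*(5*I*√5 + 195) = -680*(195 + 5*I*√5) = -132600 - 3400*I*√5 ≈ -1.326e+5 - 7602.6*I)
√(X - 2849328) = √((-132600 - 3400*I*√5) - 2849328) = √(-2981928 - 3400*I*√5)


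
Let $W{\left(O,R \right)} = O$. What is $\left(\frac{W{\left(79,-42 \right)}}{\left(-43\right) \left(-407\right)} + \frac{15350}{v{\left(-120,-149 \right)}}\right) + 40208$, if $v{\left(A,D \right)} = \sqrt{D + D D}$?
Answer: $\frac{703680287}{17501} + \frac{7675 \sqrt{5513}}{5513} \approx 40311.0$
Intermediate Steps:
$v{\left(A,D \right)} = \sqrt{D + D^{2}}$
$\left(\frac{W{\left(79,-42 \right)}}{\left(-43\right) \left(-407\right)} + \frac{15350}{v{\left(-120,-149 \right)}}\right) + 40208 = \left(\frac{79}{\left(-43\right) \left(-407\right)} + \frac{15350}{\sqrt{- 149 \left(1 - 149\right)}}\right) + 40208 = \left(\frac{79}{17501} + \frac{15350}{\sqrt{\left(-149\right) \left(-148\right)}}\right) + 40208 = \left(79 \cdot \frac{1}{17501} + \frac{15350}{\sqrt{22052}}\right) + 40208 = \left(\frac{79}{17501} + \frac{15350}{2 \sqrt{5513}}\right) + 40208 = \left(\frac{79}{17501} + 15350 \frac{\sqrt{5513}}{11026}\right) + 40208 = \left(\frac{79}{17501} + \frac{7675 \sqrt{5513}}{5513}\right) + 40208 = \frac{703680287}{17501} + \frac{7675 \sqrt{5513}}{5513}$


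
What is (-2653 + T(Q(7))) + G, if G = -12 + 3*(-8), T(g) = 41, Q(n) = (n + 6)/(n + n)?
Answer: -2648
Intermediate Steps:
Q(n) = (6 + n)/(2*n) (Q(n) = (6 + n)/((2*n)) = (6 + n)*(1/(2*n)) = (6 + n)/(2*n))
G = -36 (G = -12 - 24 = -36)
(-2653 + T(Q(7))) + G = (-2653 + 41) - 36 = -2612 - 36 = -2648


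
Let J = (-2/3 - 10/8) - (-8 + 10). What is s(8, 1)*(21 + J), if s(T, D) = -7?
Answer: -1435/12 ≈ -119.58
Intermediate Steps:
J = -47/12 (J = (-2*⅓ - 10*⅛) - 1*2 = (-⅔ - 5/4) - 2 = -23/12 - 2 = -47/12 ≈ -3.9167)
s(8, 1)*(21 + J) = -7*(21 - 47/12) = -7*205/12 = -1435/12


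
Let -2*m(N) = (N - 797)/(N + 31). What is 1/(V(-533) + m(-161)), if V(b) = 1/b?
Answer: -5330/19649 ≈ -0.27126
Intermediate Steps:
m(N) = -(-797 + N)/(2*(31 + N)) (m(N) = -(N - 797)/(2*(N + 31)) = -(-797 + N)/(2*(31 + N)))
1/(V(-533) + m(-161)) = 1/(1/(-533) + (797 - 1*(-161))/(2*(31 - 161))) = 1/(-1/533 + (½)*(797 + 161)/(-130)) = 1/(-1/533 + (½)*(-1/130)*958) = 1/(-1/533 - 479/130) = 1/(-19649/5330) = -5330/19649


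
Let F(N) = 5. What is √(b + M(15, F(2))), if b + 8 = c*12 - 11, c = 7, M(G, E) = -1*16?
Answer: 7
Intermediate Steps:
M(G, E) = -16
b = 65 (b = -8 + (7*12 - 11) = -8 + (84 - 11) = -8 + 73 = 65)
√(b + M(15, F(2))) = √(65 - 16) = √49 = 7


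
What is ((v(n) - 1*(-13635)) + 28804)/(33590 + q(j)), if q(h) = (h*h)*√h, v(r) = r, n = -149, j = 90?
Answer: -14205211/47766119 + 10276470*√10/47766119 ≈ 0.38295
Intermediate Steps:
q(h) = h^(5/2) (q(h) = h²*√h = h^(5/2))
((v(n) - 1*(-13635)) + 28804)/(33590 + q(j)) = ((-149 - 1*(-13635)) + 28804)/(33590 + 90^(5/2)) = ((-149 + 13635) + 28804)/(33590 + 24300*√10) = (13486 + 28804)/(33590 + 24300*√10) = 42290/(33590 + 24300*√10)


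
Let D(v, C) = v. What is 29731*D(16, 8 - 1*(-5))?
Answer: 475696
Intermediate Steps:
29731*D(16, 8 - 1*(-5)) = 29731*16 = 475696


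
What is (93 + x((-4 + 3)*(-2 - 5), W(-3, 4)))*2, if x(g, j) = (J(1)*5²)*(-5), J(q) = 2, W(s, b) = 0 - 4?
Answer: -314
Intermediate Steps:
W(s, b) = -4
x(g, j) = -250 (x(g, j) = (2*5²)*(-5) = (2*25)*(-5) = 50*(-5) = -250)
(93 + x((-4 + 3)*(-2 - 5), W(-3, 4)))*2 = (93 - 250)*2 = -157*2 = -314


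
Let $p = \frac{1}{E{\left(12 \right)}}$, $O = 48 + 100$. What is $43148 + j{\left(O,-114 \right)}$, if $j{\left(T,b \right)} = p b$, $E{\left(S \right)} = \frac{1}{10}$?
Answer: $42008$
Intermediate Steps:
$E{\left(S \right)} = \frac{1}{10}$
$O = 148$
$p = 10$ ($p = \frac{1}{\frac{1}{10}} = 10$)
$j{\left(T,b \right)} = 10 b$
$43148 + j{\left(O,-114 \right)} = 43148 + 10 \left(-114\right) = 43148 - 1140 = 42008$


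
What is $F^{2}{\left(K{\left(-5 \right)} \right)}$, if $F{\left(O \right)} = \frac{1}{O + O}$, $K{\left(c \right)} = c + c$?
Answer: $\frac{1}{400} \approx 0.0025$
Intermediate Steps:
$K{\left(c \right)} = 2 c$
$F{\left(O \right)} = \frac{1}{2 O}$
$F^{2}{\left(K{\left(-5 \right)} \right)} = \left(\frac{1}{2 \cdot 2 \left(-5\right)}\right)^{2} = \left(\frac{1}{2 \left(-10\right)}\right)^{2} = \left(\frac{1}{2} \left(- \frac{1}{10}\right)\right)^{2} = \left(- \frac{1}{20}\right)^{2} = \frac{1}{400}$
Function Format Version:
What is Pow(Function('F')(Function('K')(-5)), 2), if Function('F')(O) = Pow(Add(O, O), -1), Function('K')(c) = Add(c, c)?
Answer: Rational(1, 400) ≈ 0.0025000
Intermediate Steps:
Function('K')(c) = Mul(2, c)
Function('F')(O) = Mul(Rational(1, 2), Pow(O, -1)) (Function('F')(O) = Pow(Mul(2, O), -1) = Mul(Rational(1, 2), Pow(O, -1)))
Pow(Function('F')(Function('K')(-5)), 2) = Pow(Mul(Rational(1, 2), Pow(Mul(2, -5), -1)), 2) = Pow(Mul(Rational(1, 2), Pow(-10, -1)), 2) = Pow(Mul(Rational(1, 2), Rational(-1, 10)), 2) = Pow(Rational(-1, 20), 2) = Rational(1, 400)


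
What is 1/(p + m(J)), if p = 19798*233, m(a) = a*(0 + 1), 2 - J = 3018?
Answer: 1/4609918 ≈ 2.1692e-7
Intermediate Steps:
J = -3016 (J = 2 - 1*3018 = 2 - 3018 = -3016)
m(a) = a (m(a) = a*1 = a)
p = 4612934
1/(p + m(J)) = 1/(4612934 - 3016) = 1/4609918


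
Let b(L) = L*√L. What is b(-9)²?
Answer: -729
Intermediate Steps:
b(L) = L^(3/2)
b(-9)² = ((-9)^(3/2))² = (-27*I)² = -729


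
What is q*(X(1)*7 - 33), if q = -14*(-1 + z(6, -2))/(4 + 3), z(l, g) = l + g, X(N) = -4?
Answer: 366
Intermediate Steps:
z(l, g) = g + l
q = -6 (q = -14*(-1 + (-2 + 6))/(4 + 3) = -14*(-1 + 4)/7 = -42/7 = -14*3/7 = -6)
q*(X(1)*7 - 33) = -6*(-4*7 - 33) = -6*(-28 - 33) = -6*(-61) = 366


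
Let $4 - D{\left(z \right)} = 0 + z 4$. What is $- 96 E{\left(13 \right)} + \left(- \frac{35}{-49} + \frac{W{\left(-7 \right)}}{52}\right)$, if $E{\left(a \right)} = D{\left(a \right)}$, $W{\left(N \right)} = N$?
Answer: $\frac{1677523}{364} \approx 4608.6$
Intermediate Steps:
$D{\left(z \right)} = 4 - 4 z$ ($D{\left(z \right)} = 4 - \left(0 + z 4\right) = 4 - \left(0 + 4 z\right) = 4 - 4 z$)
$E{\left(a \right)} = 4 - 4 a$
$- 96 E{\left(13 \right)} + \left(- \frac{35}{-49} + \frac{W{\left(-7 \right)}}{52}\right) = - 96 \left(4 - 52\right) - \left(- \frac{5}{7} + \frac{7}{52}\right) = - 96 \left(4 - 52\right) - - \frac{211}{364} = \left(-96\right) \left(-48\right) + \left(\frac{5}{7} - \frac{7}{52}\right) = 4608 + \frac{211}{364} = \frac{1677523}{364}$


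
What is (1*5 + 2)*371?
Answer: 2597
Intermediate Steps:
(1*5 + 2)*371 = (5 + 2)*371 = 7*371 = 2597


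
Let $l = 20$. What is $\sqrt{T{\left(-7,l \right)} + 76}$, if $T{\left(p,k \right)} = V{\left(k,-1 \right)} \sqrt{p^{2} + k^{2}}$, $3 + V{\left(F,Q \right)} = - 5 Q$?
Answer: $\sqrt{76 + 2 \sqrt{449}} \approx 10.88$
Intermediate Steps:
$V{\left(F,Q \right)} = -3 - 5 Q$
$T{\left(p,k \right)} = 2 \sqrt{k^{2} + p^{2}}$ ($T{\left(p,k \right)} = \left(-3 - -5\right) \sqrt{p^{2} + k^{2}} = \left(-3 + 5\right) \sqrt{k^{2} + p^{2}} = 2 \sqrt{k^{2} + p^{2}}$)
$\sqrt{T{\left(-7,l \right)} + 76} = \sqrt{2 \sqrt{20^{2} + \left(-7\right)^{2}} + 76} = \sqrt{2 \sqrt{400 + 49} + 76} = \sqrt{2 \sqrt{449} + 76} = \sqrt{76 + 2 \sqrt{449}}$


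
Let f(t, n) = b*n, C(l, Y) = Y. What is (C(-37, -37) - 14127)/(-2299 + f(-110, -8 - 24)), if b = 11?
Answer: 14164/2651 ≈ 5.3429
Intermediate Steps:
f(t, n) = 11*n
(C(-37, -37) - 14127)/(-2299 + f(-110, -8 - 24)) = (-37 - 14127)/(-2299 + 11*(-8 - 24)) = -14164/(-2299 + 11*(-32)) = -14164/(-2299 - 352) = -14164/(-2651) = -14164*(-1/2651) = 14164/2651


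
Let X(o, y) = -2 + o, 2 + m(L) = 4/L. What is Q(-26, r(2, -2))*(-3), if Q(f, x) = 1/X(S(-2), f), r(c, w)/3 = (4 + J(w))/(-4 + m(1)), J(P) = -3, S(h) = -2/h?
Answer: 3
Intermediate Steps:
m(L) = -2 + 4/L
r(c, w) = -3/2 (r(c, w) = 3*((4 - 3)/(-4 + (-2 + 4/1))) = 3*(1/(-4 + (-2 + 4*1))) = 3*(1/(-4 + (-2 + 4))) = 3*(1/(-4 + 2)) = 3*(1/(-2)) = 3*(1*(-1/2)) = 3*(-1/2) = -3/2)
Q(f, x) = -1 (Q(f, x) = 1/(-2 - 2/(-2)) = 1/(-2 - 2*(-1/2)) = 1/(-2 + 1) = 1/(-1) = -1)
Q(-26, r(2, -2))*(-3) = -1*(-3) = 3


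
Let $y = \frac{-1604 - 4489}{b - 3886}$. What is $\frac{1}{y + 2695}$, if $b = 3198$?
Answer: $\frac{688}{1860253} \approx 0.00036984$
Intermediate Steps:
$y = \frac{6093}{688}$ ($y = \frac{-1604 - 4489}{3198 - 3886} = - \frac{6093}{-688} = \left(-6093\right) \left(- \frac{1}{688}\right) = \frac{6093}{688} \approx 8.8561$)
$\frac{1}{y + 2695} = \frac{1}{\frac{6093}{688} + 2695} = \frac{1}{\frac{1860253}{688}} = \frac{688}{1860253}$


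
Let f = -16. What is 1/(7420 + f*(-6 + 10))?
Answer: 1/7356 ≈ 0.00013594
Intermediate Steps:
1/(7420 + f*(-6 + 10)) = 1/(7420 - 16*(-6 + 10)) = 1/(7420 - 16*4) = 1/(7420 - 64) = 1/7356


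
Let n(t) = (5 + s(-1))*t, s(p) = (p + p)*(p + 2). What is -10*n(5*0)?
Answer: 0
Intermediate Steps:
s(p) = 2*p*(2 + p) (s(p) = (2*p)*(2 + p) = 2*p*(2 + p))
n(t) = 3*t (n(t) = (5 + 2*(-1)*(2 - 1))*t = (5 + 2*(-1)*1)*t = (5 - 2)*t = 3*t)
-10*n(5*0) = -30*5*0 = -30*0 = -10*0 = 0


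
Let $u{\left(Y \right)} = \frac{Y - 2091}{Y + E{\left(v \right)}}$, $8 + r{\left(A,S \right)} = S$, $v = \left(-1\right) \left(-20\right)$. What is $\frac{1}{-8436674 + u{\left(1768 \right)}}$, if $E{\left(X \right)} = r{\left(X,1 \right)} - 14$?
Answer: $- \frac{1747}{14738869801} \approx -1.1853 \cdot 10^{-7}$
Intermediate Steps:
$v = 20$
$r{\left(A,S \right)} = -8 + S$
$E{\left(X \right)} = -21$ ($E{\left(X \right)} = \left(-8 + 1\right) - 14 = -7 - 14 = -21$)
$u{\left(Y \right)} = \frac{-2091 + Y}{-21 + Y}$ ($u{\left(Y \right)} = \frac{Y - 2091}{Y - 21} = \frac{-2091 + Y}{-21 + Y}$)
$\frac{1}{-8436674 + u{\left(1768 \right)}} = \frac{1}{-8436674 + \frac{-2091 + 1768}{-21 + 1768}} = \frac{1}{-8436674 + \frac{1}{1747} \left(-323\right)} = \frac{1}{-8436674 - \frac{323}{1747}} = \frac{1}{- \frac{14738869801}{1747}} = - \frac{1747}{14738869801}$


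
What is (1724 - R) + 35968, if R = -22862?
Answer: 60554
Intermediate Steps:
(1724 - R) + 35968 = (1724 - 1*(-22862)) + 35968 = (1724 + 22862) + 35968 = 24586 + 35968 = 60554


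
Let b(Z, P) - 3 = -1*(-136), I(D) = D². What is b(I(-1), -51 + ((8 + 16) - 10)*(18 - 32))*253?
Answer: 35167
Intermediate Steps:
b(Z, P) = 139 (b(Z, P) = 3 - 1*(-136) = 3 + 136 = 139)
b(I(-1), -51 + ((8 + 16) - 10)*(18 - 32))*253 = 139*253 = 35167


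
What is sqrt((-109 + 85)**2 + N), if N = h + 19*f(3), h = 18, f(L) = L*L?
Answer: 3*sqrt(85) ≈ 27.659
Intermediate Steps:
f(L) = L**2
N = 189 (N = 18 + 19*3**2 = 18 + 19*9 = 18 + 171 = 189)
sqrt((-109 + 85)**2 + N) = sqrt((-109 + 85)**2 + 189) = sqrt((-24)**2 + 189) = sqrt(576 + 189) = sqrt(765) = 3*sqrt(85)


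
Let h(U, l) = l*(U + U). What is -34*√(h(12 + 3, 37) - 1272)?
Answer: -306*I*√2 ≈ -432.75*I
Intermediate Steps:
h(U, l) = 2*U*l (h(U, l) = l*(2*U) = 2*U*l)
-34*√(h(12 + 3, 37) - 1272) = -34*√(2*(12 + 3)*37 - 1272) = -34*√(2*15*37 - 1272) = -34*√(1110 - 1272) = -306*I*√2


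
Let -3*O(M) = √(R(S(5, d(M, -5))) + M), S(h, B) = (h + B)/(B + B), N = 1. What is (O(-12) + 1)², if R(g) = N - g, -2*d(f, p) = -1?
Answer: (6 - I*√66)²/36 ≈ -0.83333 - 2.708*I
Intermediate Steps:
d(f, p) = ½ (d(f, p) = -½*(-1) = ½)
S(h, B) = (B + h)/(2*B) (S(h, B) = (B + h)/((2*B)) = (B + h)*(1/(2*B)) = (B + h)/(2*B))
R(g) = 1 - g
O(M) = -√(-9/2 + M)/3 (O(M) = -√((1 - (½ + 5)/(2*½)) + M)/3 = -√((1 - 2*11/(2*2)) + M)/3 = -√((1 - 1*11/2) + M)/3 = -√((1 - 11/2) + M)/3 = -√(-9/2 + M)/3)
(O(-12) + 1)² = (-√(-18 + 4*(-12))/6 + 1)² = (-√(-18 - 48)/6 + 1)² = (-I*√66/6 + 1)² = (1 - I*√66/6)²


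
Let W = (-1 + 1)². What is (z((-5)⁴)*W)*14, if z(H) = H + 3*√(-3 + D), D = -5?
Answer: 0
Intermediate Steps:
z(H) = H + 6*I*√2 (z(H) = H + 3*√(-3 - 5) = H + 3*√(-8) = H + 3*(2*I*√2) = H + 6*I*√2)
W = 0 (W = 0² = 0)
(z((-5)⁴)*W)*14 = (((-5)⁴ + 6*I*√2)*0)*14 = ((625 + 6*I*√2)*0)*14 = 0*14 = 0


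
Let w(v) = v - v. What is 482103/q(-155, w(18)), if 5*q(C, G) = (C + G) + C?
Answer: -482103/62 ≈ -7775.9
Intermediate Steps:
w(v) = 0
q(C, G) = G/5 + 2*C/5 (q(C, G) = ((C + G) + C)/5 = (G + 2*C)/5 = G/5 + 2*C/5)
482103/q(-155, w(18)) = 482103/((⅕)*0 + (⅖)*(-155)) = 482103/(0 - 62) = 482103/(-62) = 482103*(-1/62) = -482103/62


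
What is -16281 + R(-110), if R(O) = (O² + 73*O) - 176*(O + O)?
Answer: 26509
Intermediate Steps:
R(O) = O² - 279*O (R(O) = (O² + 73*O) - 352*O = O² - 279*O)
-16281 + R(-110) = -16281 - 110*(-279 - 110) = -16281 - 110*(-389) = -16281 + 42790 = 26509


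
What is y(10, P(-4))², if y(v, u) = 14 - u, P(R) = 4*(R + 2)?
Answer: 484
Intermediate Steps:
P(R) = 8 + 4*R (P(R) = 4*(2 + R) = 8 + 4*R)
y(10, P(-4))² = (14 - (8 + 4*(-4)))² = (14 - (8 - 16))² = (14 - 1*(-8))² = (14 + 8)² = 22² = 484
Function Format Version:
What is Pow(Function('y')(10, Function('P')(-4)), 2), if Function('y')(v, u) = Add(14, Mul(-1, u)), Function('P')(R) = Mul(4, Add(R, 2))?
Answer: 484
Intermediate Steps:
Function('P')(R) = Add(8, Mul(4, R)) (Function('P')(R) = Mul(4, Add(2, R)) = Add(8, Mul(4, R)))
Pow(Function('y')(10, Function('P')(-4)), 2) = Pow(Add(14, Mul(-1, Add(8, Mul(4, -4)))), 2) = Pow(Add(14, Mul(-1, Add(8, -16))), 2) = Pow(Add(14, Mul(-1, -8)), 2) = Pow(Add(14, 8), 2) = Pow(22, 2) = 484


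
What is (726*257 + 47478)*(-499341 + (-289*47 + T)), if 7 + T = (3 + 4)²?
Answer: -120045160920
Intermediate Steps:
T = 42 (T = -7 + (3 + 4)² = -7 + 7² = -7 + 49 = 42)
(726*257 + 47478)*(-499341 + (-289*47 + T)) = (726*257 + 47478)*(-499341 + (-289*47 + 42)) = (186582 + 47478)*(-499341 + (-13583 + 42)) = 234060*(-499341 - 13541) = 234060*(-512882) = -120045160920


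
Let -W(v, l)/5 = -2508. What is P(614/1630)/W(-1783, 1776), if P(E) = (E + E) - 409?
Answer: -110907/3406700 ≈ -0.032556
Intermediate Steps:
P(E) = -409 + 2*E (P(E) = 2*E - 409 = -409 + 2*E)
W(v, l) = 12540 (W(v, l) = -5*(-2508) = 12540)
P(614/1630)/W(-1783, 1776) = (-409 + 2*(614/1630))/12540 = (-409 + 2*(614*(1/1630)))*(1/12540) = (-409 + 2*(307/815))*(1/12540) = (-409 + 614/815)*(1/12540) = -332721/815*1/12540 = -110907/3406700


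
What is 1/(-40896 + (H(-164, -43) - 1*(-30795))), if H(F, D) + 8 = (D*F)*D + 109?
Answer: -1/313236 ≈ -3.1925e-6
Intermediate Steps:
H(F, D) = 101 + F*D² (H(F, D) = -8 + ((D*F)*D + 109) = -8 + (F*D² + 109) = -8 + (109 + F*D²) = 101 + F*D²)
1/(-40896 + (H(-164, -43) - 1*(-30795))) = 1/(-40896 + ((101 - 164*(-43)²) - 1*(-30795))) = 1/(-40896 + ((101 - 164*1849) + 30795)) = 1/(-40896 + ((101 - 303236) + 30795)) = 1/(-40896 + (-303135 + 30795)) = 1/(-40896 - 272340) = 1/(-313236) = -1/313236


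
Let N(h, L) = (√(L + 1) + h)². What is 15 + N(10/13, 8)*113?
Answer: 273848/169 ≈ 1620.4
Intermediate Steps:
N(h, L) = (h + √(1 + L))² (N(h, L) = (√(1 + L) + h)² = (h + √(1 + L))²)
15 + N(10/13, 8)*113 = 15 + (10/13 + √(1 + 8))²*113 = 15 + (10*(1/13) + √9)²*113 = 15 + (10/13 + 3)²*113 = 15 + (49/13)²*113 = 15 + (2401/169)*113 = 15 + 271313/169 = 273848/169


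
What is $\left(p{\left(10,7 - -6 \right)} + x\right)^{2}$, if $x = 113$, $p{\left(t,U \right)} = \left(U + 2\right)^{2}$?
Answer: $114244$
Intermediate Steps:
$p{\left(t,U \right)} = \left(2 + U\right)^{2}$
$\left(p{\left(10,7 - -6 \right)} + x\right)^{2} = \left(\left(2 + \left(7 - -6\right)\right)^{2} + 113\right)^{2} = \left(\left(2 + \left(7 + 6\right)\right)^{2} + 113\right)^{2} = \left(\left(2 + 13\right)^{2} + 113\right)^{2} = \left(15^{2} + 113\right)^{2} = \left(225 + 113\right)^{2} = 338^{2} = 114244$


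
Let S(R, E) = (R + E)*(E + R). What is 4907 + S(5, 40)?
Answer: 6932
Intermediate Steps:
S(R, E) = (E + R)² (S(R, E) = (E + R)*(E + R) = (E + R)²)
4907 + S(5, 40) = 4907 + (40 + 5)² = 4907 + 45² = 4907 + 2025 = 6932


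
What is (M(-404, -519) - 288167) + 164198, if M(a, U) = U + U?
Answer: -125007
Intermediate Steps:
M(a, U) = 2*U
(M(-404, -519) - 288167) + 164198 = (2*(-519) - 288167) + 164198 = (-1038 - 288167) + 164198 = -289205 + 164198 = -125007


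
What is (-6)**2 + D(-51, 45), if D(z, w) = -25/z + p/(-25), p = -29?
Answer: 48004/1275 ≈ 37.650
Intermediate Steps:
D(z, w) = 29/25 - 25/z (D(z, w) = -25/z - 29/(-25) = -25/z - 29*(-1/25) = -25/z + 29/25 = 29/25 - 25/z)
(-6)**2 + D(-51, 45) = (-6)**2 + (29/25 - 25/(-51)) = 36 + (29/25 - 25*(-1/51)) = 36 + (29/25 + 25/51) = 36 + 2104/1275 = 48004/1275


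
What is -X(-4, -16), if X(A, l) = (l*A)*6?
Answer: -384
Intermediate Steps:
X(A, l) = 6*A*l (X(A, l) = (A*l)*6 = 6*A*l)
-X(-4, -16) = -6*(-4)*(-16) = -1*384 = -384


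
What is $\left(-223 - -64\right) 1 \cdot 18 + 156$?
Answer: $-2706$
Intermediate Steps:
$\left(-223 - -64\right) 1 \cdot 18 + 156 = \left(-223 + 64\right) 18 + 156 = \left(-159\right) 18 + 156 = -2862 + 156 = -2706$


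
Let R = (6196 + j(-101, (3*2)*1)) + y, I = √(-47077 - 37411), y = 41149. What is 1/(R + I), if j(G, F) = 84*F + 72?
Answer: 47921/2296506729 - 2*I*√21122/2296506729 ≈ 2.0867e-5 - 1.2657e-7*I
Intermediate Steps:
j(G, F) = 72 + 84*F
I = 2*I*√21122 (I = √(-84488) = 2*I*√21122 ≈ 290.67*I)
R = 47921 (R = (6196 + (72 + 84*((3*2)*1))) + 41149 = (6196 + (72 + 84*(6*1))) + 41149 = (6196 + (72 + 84*6)) + 41149 = (6196 + (72 + 504)) + 41149 = (6196 + 576) + 41149 = 6772 + 41149 = 47921)
1/(R + I) = 1/(47921 + 2*I*√21122)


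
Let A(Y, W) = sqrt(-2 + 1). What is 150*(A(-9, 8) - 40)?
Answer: -6000 + 150*I ≈ -6000.0 + 150.0*I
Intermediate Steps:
A(Y, W) = I (A(Y, W) = sqrt(-1) = I)
150*(A(-9, 8) - 40) = 150*(I - 40) = 150*(-40 + I) = -6000 + 150*I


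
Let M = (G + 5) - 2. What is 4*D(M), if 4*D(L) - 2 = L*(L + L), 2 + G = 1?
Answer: 10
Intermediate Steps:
G = -1 (G = -2 + 1 = -1)
M = 2 (M = (-1 + 5) - 2 = 4 - 2 = 2)
D(L) = 1/2 + L**2/2 (D(L) = 1/2 + (L*(L + L))/4 = 1/2 + (L*(2*L))/4 = 1/2 + (2*L**2)/4 = 1/2 + L**2/2)
4*D(M) = 4*(1/2 + (1/2)*2**2) = 4*(1/2 + (1/2)*4) = 4*(1/2 + 2) = 4*(5/2) = 10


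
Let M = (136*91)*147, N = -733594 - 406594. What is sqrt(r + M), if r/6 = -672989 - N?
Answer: sqrt(4622466) ≈ 2150.0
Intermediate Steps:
N = -1140188
r = 2803194 (r = 6*(-672989 - 1*(-1140188)) = 6*(-672989 + 1140188) = 6*467199 = 2803194)
M = 1819272 (M = 12376*147 = 1819272)
sqrt(r + M) = sqrt(2803194 + 1819272) = sqrt(4622466)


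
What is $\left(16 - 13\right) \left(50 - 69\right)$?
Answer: $-57$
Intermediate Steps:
$\left(16 - 13\right) \left(50 - 69\right) = 3 \left(50 - 69\right) = 3 \left(-19\right) = -57$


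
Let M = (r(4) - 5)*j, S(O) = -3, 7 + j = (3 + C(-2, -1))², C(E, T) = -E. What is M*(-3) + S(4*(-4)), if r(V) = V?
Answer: 51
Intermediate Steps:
j = 18 (j = -7 + (3 - 1*(-2))² = -7 + (3 + 2)² = -7 + 5² = -7 + 25 = 18)
M = -18 (M = (4 - 5)*18 = -1*18 = -18)
M*(-3) + S(4*(-4)) = -18*(-3) - 3 = 54 - 3 = 51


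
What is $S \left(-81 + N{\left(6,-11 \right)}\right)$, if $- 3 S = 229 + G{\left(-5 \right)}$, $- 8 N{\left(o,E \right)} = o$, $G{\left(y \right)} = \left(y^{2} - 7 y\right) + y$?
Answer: $7739$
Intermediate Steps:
$G{\left(y \right)} = y^{2} - 6 y$
$N{\left(o,E \right)} = - \frac{o}{8}$
$S = - \frac{284}{3}$ ($S = - \frac{229 - 5 \left(-6 - 5\right)}{3} = - \frac{229 - -55}{3} = - \frac{229 + 55}{3} = \left(- \frac{1}{3}\right) 284 = - \frac{284}{3} \approx -94.667$)
$S \left(-81 + N{\left(6,-11 \right)}\right) = - \frac{284 \left(-81 - \frac{3}{4}\right)}{3} = \left(- \frac{284}{3}\right) \left(- \frac{327}{4}\right) = 7739$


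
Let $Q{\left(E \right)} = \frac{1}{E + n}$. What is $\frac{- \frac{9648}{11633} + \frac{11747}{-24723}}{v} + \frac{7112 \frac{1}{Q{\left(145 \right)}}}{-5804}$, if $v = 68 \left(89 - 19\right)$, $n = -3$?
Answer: $- \frac{69127464902206189}{397280508214968} \approx -174.0$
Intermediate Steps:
$Q{\left(E \right)} = \frac{1}{-3 + E}$ ($Q{\left(E \right)} = \frac{1}{E - 3} = \frac{1}{-3 + E}$)
$v = 4760$ ($v = 68 \cdot 70 = 4760$)
$\frac{- \frac{9648}{11633} + \frac{11747}{-24723}}{v} + \frac{7112 \frac{1}{Q{\left(145 \right)}}}{-5804} = \frac{- \frac{9648}{11633} + \frac{11747}{-24723}}{4760} + \frac{7112 \frac{1}{\frac{1}{-3 + 145}}}{-5804} = \left(\left(-9648\right) \frac{1}{11633} + 11747 \left(- \frac{1}{24723}\right)\right) \frac{1}{4760} + \frac{7112}{\frac{1}{142}} \left(- \frac{1}{5804}\right) = \left(- \frac{9648}{11633} - \frac{11747}{24723}\right) \frac{1}{4760} + 7112 \frac{1}{\frac{1}{142}} \left(- \frac{1}{5804}\right) = \left(- \frac{375180355}{287602659}\right) \frac{1}{4760} + 7112 \cdot 142 \left(- \frac{1}{5804}\right) = - \frac{75036071}{273797731368} + 1009904 \left(- \frac{1}{5804}\right) = - \frac{75036071}{273797731368} - \frac{252476}{1451} = - \frac{69127464902206189}{397280508214968}$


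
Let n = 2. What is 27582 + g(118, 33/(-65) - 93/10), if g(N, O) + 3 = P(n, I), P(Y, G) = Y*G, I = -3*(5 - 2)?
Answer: 27561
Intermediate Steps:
I = -9 (I = -3*3 = -9)
P(Y, G) = G*Y
g(N, O) = -21 (g(N, O) = -3 - 9*2 = -3 - 18 = -21)
27582 + g(118, 33/(-65) - 93/10) = 27582 - 21 = 27561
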